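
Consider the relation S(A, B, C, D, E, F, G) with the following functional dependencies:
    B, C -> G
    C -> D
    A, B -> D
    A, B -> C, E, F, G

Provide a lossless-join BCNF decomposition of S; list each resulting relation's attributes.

{A, B, C, E, F}; {B, C, G}; {C, D}

Candidate key of the original relation: {A, B}.
{A, B, C, D, E, F, G}: {B, C} determines {B, C, D, G} here but is not a superkey — split on B, C -> D, G, giving {B, C, D, G} and {A, B, C, E, F}.
{B, C, D, G}: {C} determines {C, D} here but is not a superkey — split on C -> D, giving {C, D} and {B, C, G}.
{C, D}: every determinant is a superkey — BCNF.
{B, C, G}: every determinant is a superkey — BCNF.
{A, B, C, E, F}: every determinant is a superkey — BCNF.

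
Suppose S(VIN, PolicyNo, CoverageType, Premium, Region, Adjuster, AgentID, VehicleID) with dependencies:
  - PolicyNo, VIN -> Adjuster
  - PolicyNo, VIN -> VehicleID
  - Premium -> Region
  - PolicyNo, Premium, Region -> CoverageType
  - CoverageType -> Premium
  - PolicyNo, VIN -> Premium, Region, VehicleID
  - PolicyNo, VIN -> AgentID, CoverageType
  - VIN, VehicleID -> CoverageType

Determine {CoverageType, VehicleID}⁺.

{CoverageType, Premium, Region, VehicleID}

Start with {CoverageType, VehicleID}.
CoverageType -> Premium applies; add {Premium} → now {CoverageType, Premium, VehicleID}.
Premium -> Region applies; add {Region} → now {CoverageType, Premium, Region, VehicleID}.
No further FD applies.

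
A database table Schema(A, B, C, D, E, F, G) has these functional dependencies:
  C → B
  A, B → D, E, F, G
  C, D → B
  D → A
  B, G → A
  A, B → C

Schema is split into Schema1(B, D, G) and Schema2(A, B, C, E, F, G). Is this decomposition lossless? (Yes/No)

Schema1 ∩ Schema2 = {B, G}; its closure under F is {A, B, C, D, E, F, G}.
This includes all of Schema1, so the common attributes are a superkey of Schema1 — the join is lossless.

Yes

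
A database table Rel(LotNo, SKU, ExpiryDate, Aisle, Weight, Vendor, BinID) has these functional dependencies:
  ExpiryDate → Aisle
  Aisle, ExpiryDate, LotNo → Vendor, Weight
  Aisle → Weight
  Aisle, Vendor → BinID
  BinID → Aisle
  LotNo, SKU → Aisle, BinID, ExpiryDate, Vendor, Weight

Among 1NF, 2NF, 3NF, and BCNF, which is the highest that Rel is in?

Candidate key: {LotNo, SKU}. Prime attributes: {LotNo, SKU}.
ExpiryDate → Aisle breaks BCNF: {ExpiryDate}⁺ = {Aisle, ExpiryDate, Weight}, so {ExpiryDate} is not a superkey.
ExpiryDate → Aisle has non-prime {Aisle} on the right and a non-superkey on the left, so 3NF fails.
No proper subset of a key has a non-prime attribute in its closure, so there is no partial dependency; 2NF holds.

2NF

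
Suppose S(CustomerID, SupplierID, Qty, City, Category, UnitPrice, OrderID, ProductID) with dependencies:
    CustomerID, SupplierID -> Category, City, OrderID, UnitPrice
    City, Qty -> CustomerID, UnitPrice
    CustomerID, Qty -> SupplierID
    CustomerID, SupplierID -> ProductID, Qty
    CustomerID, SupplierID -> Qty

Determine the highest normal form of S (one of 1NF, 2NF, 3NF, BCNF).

BCNF

Candidate keys: {City, Qty}, {CustomerID, Qty}, {CustomerID, SupplierID}. Prime attributes: {City, CustomerID, Qty, SupplierID}.
Every FD has a superkey on the left, so the relation is in BCNF.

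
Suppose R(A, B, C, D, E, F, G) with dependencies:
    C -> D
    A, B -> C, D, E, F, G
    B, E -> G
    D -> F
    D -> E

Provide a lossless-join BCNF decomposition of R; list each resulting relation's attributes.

{A, B, C}; {B, C, G}; {C, D}; {D, E, F}

Candidate key of the original relation: {A, B}.
{A, B, C, D, E, F, G}: {C} determines {C, D, E, F} here but is not a superkey — split on C -> D, E, F, giving {C, D, E, F} and {A, B, C, G}.
{C, D, E, F}: {D} determines {D, E, F} here but is not a superkey — split on D -> E, F, giving {D, E, F} and {C, D}.
{D, E, F}: every determinant is a superkey — BCNF.
{C, D}: every determinant is a superkey — BCNF.
{A, B, C, G}: {B, C} determines {B, C, G} here but is not a superkey — split on B, C -> G, giving {B, C, G} and {A, B, C}.
{B, C, G}: every determinant is a superkey — BCNF.
{A, B, C}: every determinant is a superkey — BCNF.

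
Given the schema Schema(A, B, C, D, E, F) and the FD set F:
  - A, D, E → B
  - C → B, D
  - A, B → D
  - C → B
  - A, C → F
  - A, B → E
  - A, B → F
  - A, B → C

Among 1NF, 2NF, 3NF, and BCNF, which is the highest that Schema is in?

Candidate keys: {A, B}, {A, C}, {A, D, E}. Prime attributes: {A, B, C, D, E}.
C → B, D: {C}⁺ = {B, C, D}, which is not all of the attributes, so the left side is not a superkey — BCNF is violated.
But every attribute on its right side ({B, D}) is prime, and the same holds for every other non-superkey FD, so 3NF still holds.

3NF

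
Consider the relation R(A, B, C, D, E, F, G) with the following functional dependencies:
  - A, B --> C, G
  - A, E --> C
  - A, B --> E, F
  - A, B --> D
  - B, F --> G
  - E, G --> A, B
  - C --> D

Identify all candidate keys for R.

{A, B}, {B, E, F}, {E, G}

Closure of {A, B} is {A, B, C, D, E, F, G}, the whole schema; {A, B} is a candidate key.
Closure of {E, G} is {A, B, C, D, E, F, G}, the whole schema; {E, G} is a candidate key.
Closure of {B, E, F} is {A, B, C, D, E, F, G}, the whole schema; {B, E, F} is a candidate key.
Any other superkey properly contains one of these, so there are no further candidate keys.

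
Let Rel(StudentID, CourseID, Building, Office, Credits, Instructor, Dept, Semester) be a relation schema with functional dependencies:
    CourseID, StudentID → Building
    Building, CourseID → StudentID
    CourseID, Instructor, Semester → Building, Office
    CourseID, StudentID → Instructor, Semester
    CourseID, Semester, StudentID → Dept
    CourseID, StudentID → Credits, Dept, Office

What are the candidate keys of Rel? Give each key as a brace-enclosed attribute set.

{CourseID} never appears on the right of any FD, so every key must include it.
{Building, CourseID} is a candidate key since {Building, CourseID}⁺ = {Building, CourseID, Credits, Dept, Instructor, Office, Semester, StudentID} covers every attribute.
{CourseID, StudentID} is a candidate key since {CourseID, StudentID}⁺ = {Building, CourseID, Credits, Dept, Instructor, Office, Semester, StudentID} covers every attribute.
{CourseID, Instructor, Semester} is a candidate key since {CourseID, Instructor, Semester}⁺ = {Building, CourseID, Credits, Dept, Instructor, Office, Semester, StudentID} covers every attribute.
No proper subset of any of these is a key, and no other minimal superkey exists.

{Building, CourseID}, {CourseID, Instructor, Semester}, {CourseID, StudentID}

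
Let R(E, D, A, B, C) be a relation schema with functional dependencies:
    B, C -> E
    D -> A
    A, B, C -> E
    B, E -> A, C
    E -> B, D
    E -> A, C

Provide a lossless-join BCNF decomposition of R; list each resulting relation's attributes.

{A, D}; {B, C, D, E}

Candidate keys of the original relation: {B, C}, {E}.
Within {A, B, C, D, E}: {D}⁺ ∩ {A, B, C, D, E} = {A, D}, not the whole set, so D -> A violates BCNF; decompose into {A, D} and {B, C, D, E}.
{A, D}: every determinant is a superkey — BCNF.
{B, C, D, E}: every determinant is a superkey — BCNF.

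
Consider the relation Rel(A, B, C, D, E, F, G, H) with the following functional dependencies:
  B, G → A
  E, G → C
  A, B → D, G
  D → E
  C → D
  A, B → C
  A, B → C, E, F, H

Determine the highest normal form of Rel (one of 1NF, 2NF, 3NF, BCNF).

Candidate keys: {A, B}, {B, G}. Prime attributes: {A, B, G}.
For E, G → C we have {E, G}⁺ = {C, D, E, G}; {E, G} is not a superkey, so BCNF fails.
Because {C} is non-prime and the left side of E, G → C is not a superkey, the relation is not in 3NF.
No proper subset of a key has a non-prime attribute in its closure, so there is no partial dependency; 2NF holds.

2NF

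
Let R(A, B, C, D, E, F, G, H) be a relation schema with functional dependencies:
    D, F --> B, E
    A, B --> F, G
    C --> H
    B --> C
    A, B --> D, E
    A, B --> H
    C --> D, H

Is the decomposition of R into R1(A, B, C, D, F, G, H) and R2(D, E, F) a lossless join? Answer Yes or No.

Yes

The shared attributes are {D, F} and {D, F}⁺ = {B, C, D, E, F, H}.
This includes all of R2, so the common attributes are a superkey of R2 — the join is lossless.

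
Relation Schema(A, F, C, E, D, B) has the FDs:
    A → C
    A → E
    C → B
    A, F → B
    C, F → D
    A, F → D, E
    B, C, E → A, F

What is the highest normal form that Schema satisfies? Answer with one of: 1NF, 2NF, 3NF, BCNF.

Candidate keys: {A}, {C, E}. Prime attributes: {A, C, E}.
C → B: {C}⁺ = {B, C}, which is not all of the attributes, so the left side is not a superkey — BCNF is violated.
Because {B} is non-prime and the left side of C → B is not a superkey, the relation is not in 3NF.
{C} is a proper subset of the key {C, E}, and {C}⁺ contains the non-prime attribute {B} — a partial dependency, so 2NF is violated.

1NF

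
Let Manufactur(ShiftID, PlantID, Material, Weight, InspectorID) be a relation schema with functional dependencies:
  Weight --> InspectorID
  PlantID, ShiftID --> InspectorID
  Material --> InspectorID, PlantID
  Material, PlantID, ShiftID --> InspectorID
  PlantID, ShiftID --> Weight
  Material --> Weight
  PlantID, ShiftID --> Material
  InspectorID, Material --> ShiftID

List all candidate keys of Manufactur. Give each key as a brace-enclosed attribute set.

{Material}⁺ = {InspectorID, Material, PlantID, ShiftID, Weight} — all of the relation — so {Material} is a candidate key.
{PlantID, ShiftID}⁺ = {InspectorID, Material, PlantID, ShiftID, Weight} — all of the relation — so {PlantID, ShiftID} is a candidate key.
No proper subset of any of these is a key, and no other minimal superkey exists.

{Material}, {PlantID, ShiftID}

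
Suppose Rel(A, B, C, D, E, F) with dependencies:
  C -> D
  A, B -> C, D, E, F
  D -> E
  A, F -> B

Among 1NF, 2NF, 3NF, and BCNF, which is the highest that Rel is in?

Candidate keys: {A, B}, {A, F}. Prime attributes: {A, B, F}.
C -> D breaks BCNF: {C}⁺ = {C, D, E}, so {C} is not a superkey.
Because {D} is non-prime and the left side of C -> D is not a superkey, the relation is not in 3NF.
No proper subset of a key has a non-prime attribute in its closure, so there is no partial dependency; 2NF holds.

2NF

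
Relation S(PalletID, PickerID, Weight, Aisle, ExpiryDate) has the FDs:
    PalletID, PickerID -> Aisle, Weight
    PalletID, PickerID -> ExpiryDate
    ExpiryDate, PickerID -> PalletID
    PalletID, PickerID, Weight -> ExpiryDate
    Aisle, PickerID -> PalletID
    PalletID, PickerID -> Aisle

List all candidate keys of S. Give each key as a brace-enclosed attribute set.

{Aisle, PickerID}, {ExpiryDate, PickerID}, {PalletID, PickerID}

No FD produces {PickerID}, so it must be in every candidate key.
{Aisle, PickerID} is a candidate key since {Aisle, PickerID}⁺ = {Aisle, ExpiryDate, PalletID, PickerID, Weight} covers every attribute.
{ExpiryDate, PickerID} is a candidate key since {ExpiryDate, PickerID}⁺ = {Aisle, ExpiryDate, PalletID, PickerID, Weight} covers every attribute.
{PalletID, PickerID} is a candidate key since {PalletID, PickerID}⁺ = {Aisle, ExpiryDate, PalletID, PickerID, Weight} covers every attribute.
These are minimal and exhaustive — every other superkey contains one of them.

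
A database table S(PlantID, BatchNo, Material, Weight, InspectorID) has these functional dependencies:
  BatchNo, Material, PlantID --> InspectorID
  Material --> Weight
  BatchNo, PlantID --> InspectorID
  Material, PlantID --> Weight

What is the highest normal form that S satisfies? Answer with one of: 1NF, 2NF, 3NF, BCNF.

1NF

Candidate key: {BatchNo, Material, PlantID}. Prime attributes: {BatchNo, Material, PlantID}.
Material --> Weight: {Material}⁺ = {Material, Weight}, which is not all of the attributes, so the left side is not a superkey — BCNF is violated.
Because {Weight} is non-prime and the left side of Material --> Weight is not a superkey, the relation is not in 3NF.
Since {Material} ⊂ {BatchNo, Material, PlantID} and {Material}⁺ ⊇ {Weight} with {Weight} non-prime, there is a partial dependency; 2NF fails.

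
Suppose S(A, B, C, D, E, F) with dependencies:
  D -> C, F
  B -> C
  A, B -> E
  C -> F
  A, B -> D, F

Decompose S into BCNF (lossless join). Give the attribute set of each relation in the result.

{A, B, D, E}; {C, D}; {C, F}

Candidate key of the original relation: {A, B}.
In {A, B, C, D, E, F}, {D} is not a superkey ({D}⁺ restricted to this set is {C, D, F}), so split on D -> C, F into {C, D, F} and {A, B, D, E}.
In {C, D, F}, {C} is not a superkey ({C}⁺ restricted to this set is {C, F}), so split on C -> F into {C, F} and {C, D}.
{C, F} is in BCNF.
{C, D} is in BCNF.
{A, B, D, E} is in BCNF.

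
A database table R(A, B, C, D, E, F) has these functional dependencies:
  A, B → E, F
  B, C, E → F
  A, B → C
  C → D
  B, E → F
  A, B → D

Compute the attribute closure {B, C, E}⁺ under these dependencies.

Start with {B, C, E}.
B, C, E → F applies; add {F} → now {B, C, E, F}.
C → D applies; add {D} → now {B, C, D, E, F}.
No further FD applies.

{B, C, D, E, F}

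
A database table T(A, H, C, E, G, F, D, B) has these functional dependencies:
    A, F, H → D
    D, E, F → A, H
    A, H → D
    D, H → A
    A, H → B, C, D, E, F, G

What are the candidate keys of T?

{A, H} is a candidate key since {A, H}⁺ = {A, B, C, D, E, F, G, H} covers every attribute.
{D, H} is a candidate key since {D, H}⁺ = {A, B, C, D, E, F, G, H} covers every attribute.
{D, E, F} is a candidate key since {D, E, F}⁺ = {A, B, C, D, E, F, G, H} covers every attribute.
Any other superkey properly contains one of these, so there are no further candidate keys.

{A, H}, {D, E, F}, {D, H}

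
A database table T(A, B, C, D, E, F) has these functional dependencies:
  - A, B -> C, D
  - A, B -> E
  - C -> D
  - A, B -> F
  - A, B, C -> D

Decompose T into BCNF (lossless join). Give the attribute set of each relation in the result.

Candidate key of the original relation: {A, B}.
Within {A, B, C, D, E, F}: {C}⁺ ∩ {A, B, C, D, E, F} = {C, D}, not the whole set, so C -> D violates BCNF; decompose into {C, D} and {A, B, C, E, F}.
{C, D} is in BCNF.
{A, B, C, E, F} is in BCNF.

{A, B, C, E, F}; {C, D}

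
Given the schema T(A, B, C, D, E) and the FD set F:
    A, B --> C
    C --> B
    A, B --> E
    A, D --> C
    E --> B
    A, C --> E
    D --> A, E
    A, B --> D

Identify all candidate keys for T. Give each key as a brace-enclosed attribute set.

{A, B}, {A, C}, {A, E}, {D}

{D}⁺ = {A, B, C, D, E} — all of the relation — so {D} is a candidate key.
{A, B}⁺ = {A, B, C, D, E} — all of the relation — so {A, B} is a candidate key.
{A, C}⁺ = {A, B, C, D, E} — all of the relation — so {A, C} is a candidate key.
{A, E}⁺ = {A, B, C, D, E} — all of the relation — so {A, E} is a candidate key.
Any other superkey properly contains one of these, so there are no further candidate keys.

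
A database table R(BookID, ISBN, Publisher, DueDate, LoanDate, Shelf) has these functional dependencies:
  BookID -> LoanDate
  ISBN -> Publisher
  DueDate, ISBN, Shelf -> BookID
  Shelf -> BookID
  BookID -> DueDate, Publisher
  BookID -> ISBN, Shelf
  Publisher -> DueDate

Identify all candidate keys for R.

Closure of {BookID} is {BookID, DueDate, ISBN, LoanDate, Publisher, Shelf}, the whole schema; {BookID} is a candidate key.
Closure of {Shelf} is {BookID, DueDate, ISBN, LoanDate, Publisher, Shelf}, the whole schema; {Shelf} is a candidate key.
These are minimal and exhaustive — every other superkey contains one of them.

{BookID}, {Shelf}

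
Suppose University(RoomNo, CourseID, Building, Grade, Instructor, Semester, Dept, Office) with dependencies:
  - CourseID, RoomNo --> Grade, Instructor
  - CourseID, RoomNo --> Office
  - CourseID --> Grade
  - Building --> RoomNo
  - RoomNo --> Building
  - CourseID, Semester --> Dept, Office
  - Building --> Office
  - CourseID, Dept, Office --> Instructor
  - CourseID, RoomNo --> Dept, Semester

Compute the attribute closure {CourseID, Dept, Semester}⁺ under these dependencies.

Start with {CourseID, Dept, Semester}.
CourseID --> Grade applies; add {Grade} → now {CourseID, Dept, Grade, Semester}.
CourseID, Semester --> Dept, Office applies; add {Office} → now {CourseID, Dept, Grade, Office, Semester}.
CourseID, Dept, Office --> Instructor applies; add {Instructor} → now {CourseID, Dept, Grade, Instructor, Office, Semester}.
No further FD applies.

{CourseID, Dept, Grade, Instructor, Office, Semester}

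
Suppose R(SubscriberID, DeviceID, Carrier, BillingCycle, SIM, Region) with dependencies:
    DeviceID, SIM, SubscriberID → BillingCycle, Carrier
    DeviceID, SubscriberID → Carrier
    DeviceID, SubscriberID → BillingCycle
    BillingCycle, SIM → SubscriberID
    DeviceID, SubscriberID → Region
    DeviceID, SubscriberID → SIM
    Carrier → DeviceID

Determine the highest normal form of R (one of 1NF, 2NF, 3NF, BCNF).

3NF

Candidate keys: {BillingCycle, Carrier, SIM}, {BillingCycle, DeviceID, SIM}, {Carrier, SubscriberID}, {DeviceID, SubscriberID}. Prime attributes: {BillingCycle, Carrier, DeviceID, SIM, SubscriberID}.
For BillingCycle, SIM → SubscriberID we have {BillingCycle, SIM}⁺ = {BillingCycle, SIM, SubscriberID}; {BillingCycle, SIM} is not a superkey, so BCNF fails.
But every attribute on its right side ({SubscriberID}) is prime, and the same holds for every other non-superkey FD, so 3NF still holds.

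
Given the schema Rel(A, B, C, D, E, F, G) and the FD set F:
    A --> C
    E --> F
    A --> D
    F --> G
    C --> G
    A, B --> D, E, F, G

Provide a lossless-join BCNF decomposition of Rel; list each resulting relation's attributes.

{A, B, E}; {A, C, D}; {C, G}; {E, F}

Candidate key of the original relation: {A, B}.
In {A, B, C, D, E, F, G}, {A} is not a superkey ({A}⁺ restricted to this set is {A, C, D, G}), so split on A --> C, D, G into {A, C, D, G} and {A, B, E, F}.
In {A, C, D, G}, {C} is not a superkey ({C}⁺ restricted to this set is {C, G}), so split on C --> G into {C, G} and {A, C, D}.
{C, G} has no BCNF violation.
{A, C, D} has no BCNF violation.
In {A, B, E, F}, {E} is not a superkey ({E}⁺ restricted to this set is {E, F}), so split on E --> F into {E, F} and {A, B, E}.
{E, F} has no BCNF violation.
{A, B, E} has no BCNF violation.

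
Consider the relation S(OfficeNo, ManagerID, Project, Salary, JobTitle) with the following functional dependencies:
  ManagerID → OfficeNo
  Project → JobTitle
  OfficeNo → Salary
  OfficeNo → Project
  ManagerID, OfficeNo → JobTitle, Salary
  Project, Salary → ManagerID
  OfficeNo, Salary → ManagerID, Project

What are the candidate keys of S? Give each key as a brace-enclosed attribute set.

{ManagerID}⁺ = {JobTitle, ManagerID, OfficeNo, Project, Salary}, which is every attribute, so {ManagerID} is a candidate key.
{OfficeNo}⁺ = {JobTitle, ManagerID, OfficeNo, Project, Salary}, which is every attribute, so {OfficeNo} is a candidate key.
{Project, Salary}⁺ = {JobTitle, ManagerID, OfficeNo, Project, Salary}, which is every attribute, so {Project, Salary} is a candidate key.
No proper subset of any of these is a key, and no other minimal superkey exists.

{ManagerID}, {OfficeNo}, {Project, Salary}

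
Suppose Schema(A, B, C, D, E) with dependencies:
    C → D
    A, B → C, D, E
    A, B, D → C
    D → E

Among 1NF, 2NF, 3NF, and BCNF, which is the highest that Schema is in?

Candidate key: {A, B}. Prime attributes: {A, B}.
C → D breaks BCNF: {C}⁺ = {C, D, E}, so {C} is not a superkey.
Because {D} is non-prime and the left side of C → D is not a superkey, the relation is not in 3NF.
No non-prime attribute depends on a proper subset of any candidate key, so 2NF holds.

2NF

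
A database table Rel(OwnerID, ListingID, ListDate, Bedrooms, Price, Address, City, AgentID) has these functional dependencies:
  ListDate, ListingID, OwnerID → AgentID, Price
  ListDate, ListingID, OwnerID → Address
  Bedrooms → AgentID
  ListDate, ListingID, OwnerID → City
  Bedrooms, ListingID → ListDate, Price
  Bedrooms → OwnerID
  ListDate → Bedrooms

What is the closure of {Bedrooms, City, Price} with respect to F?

{AgentID, Bedrooms, City, OwnerID, Price}

Start with {Bedrooms, City, Price}.
Bedrooms → AgentID applies; add {AgentID} → now {AgentID, Bedrooms, City, Price}.
Bedrooms → OwnerID applies; add {OwnerID} → now {AgentID, Bedrooms, City, OwnerID, Price}.
No further FD applies.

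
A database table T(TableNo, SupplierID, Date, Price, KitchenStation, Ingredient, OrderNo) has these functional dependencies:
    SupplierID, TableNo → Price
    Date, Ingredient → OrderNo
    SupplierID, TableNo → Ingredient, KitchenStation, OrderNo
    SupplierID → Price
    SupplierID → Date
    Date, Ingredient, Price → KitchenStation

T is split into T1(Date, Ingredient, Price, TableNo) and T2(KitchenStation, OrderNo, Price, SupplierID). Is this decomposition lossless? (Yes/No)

Common attributes: {Price}; their closure is {Price}.
The closure covers neither T1 nor T2 entirely; the join is not lossless.

No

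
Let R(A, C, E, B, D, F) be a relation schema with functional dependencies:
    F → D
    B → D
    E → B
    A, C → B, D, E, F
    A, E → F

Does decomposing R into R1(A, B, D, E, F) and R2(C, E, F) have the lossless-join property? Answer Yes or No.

No

R1 ∩ R2 = {E, F}; its closure under F is {B, D, E, F}.
R1 ⊄ {B, D, E, F} and R2 ⊄ {B, D, E, F}, so the split is lossy.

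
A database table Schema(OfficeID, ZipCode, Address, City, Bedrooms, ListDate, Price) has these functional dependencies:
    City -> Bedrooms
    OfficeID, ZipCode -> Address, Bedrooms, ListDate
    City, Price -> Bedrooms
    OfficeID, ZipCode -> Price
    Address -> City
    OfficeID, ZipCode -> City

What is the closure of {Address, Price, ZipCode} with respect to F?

{Address, Bedrooms, City, Price, ZipCode}

Start with {Address, Price, ZipCode}.
Address -> City applies; add {City} → now {Address, City, Price, ZipCode}.
City -> Bedrooms applies; add {Bedrooms} → now {Address, Bedrooms, City, Price, ZipCode}.
No further FD applies.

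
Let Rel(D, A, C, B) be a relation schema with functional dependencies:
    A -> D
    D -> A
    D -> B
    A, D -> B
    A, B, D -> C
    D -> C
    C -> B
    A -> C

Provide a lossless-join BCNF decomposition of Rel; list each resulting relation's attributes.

{A, C, D}; {B, C}

Candidate keys of the original relation: {A}, {D}.
{A, B, C, D}: {C} determines {B, C} here but is not a superkey — split on C -> B, giving {B, C} and {A, C, D}.
{B, C}: every determinant is a superkey — BCNF.
{A, C, D}: every determinant is a superkey — BCNF.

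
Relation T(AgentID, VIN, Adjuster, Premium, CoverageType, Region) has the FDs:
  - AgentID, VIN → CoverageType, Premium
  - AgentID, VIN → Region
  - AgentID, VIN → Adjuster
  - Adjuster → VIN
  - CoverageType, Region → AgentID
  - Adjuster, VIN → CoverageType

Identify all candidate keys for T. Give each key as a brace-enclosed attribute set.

{Adjuster, AgentID}, {Adjuster, Region}, {AgentID, VIN}, {CoverageType, Region, VIN}

Closure of {Adjuster, AgentID} is {Adjuster, AgentID, CoverageType, Premium, Region, VIN}, the whole schema; {Adjuster, AgentID} is a candidate key.
Closure of {Adjuster, Region} is {Adjuster, AgentID, CoverageType, Premium, Region, VIN}, the whole schema; {Adjuster, Region} is a candidate key.
Closure of {AgentID, VIN} is {Adjuster, AgentID, CoverageType, Premium, Region, VIN}, the whole schema; {AgentID, VIN} is a candidate key.
Closure of {CoverageType, Region, VIN} is {Adjuster, AgentID, CoverageType, Premium, Region, VIN}, the whole schema; {CoverageType, Region, VIN} is a candidate key.
Any other superkey properly contains one of these, so there are no further candidate keys.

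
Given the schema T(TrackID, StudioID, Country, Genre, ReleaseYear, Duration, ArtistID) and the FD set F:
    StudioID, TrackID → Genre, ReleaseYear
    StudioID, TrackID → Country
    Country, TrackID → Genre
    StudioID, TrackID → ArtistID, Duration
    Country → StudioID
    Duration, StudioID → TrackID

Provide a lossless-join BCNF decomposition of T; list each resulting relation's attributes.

{ArtistID, Country, Duration, Genre, ReleaseYear, TrackID}; {Country, StudioID}

Candidate keys of the original relation: {Country, Duration}, {Country, TrackID}, {Duration, StudioID}, {StudioID, TrackID}.
In {ArtistID, Country, Duration, Genre, ReleaseYear, StudioID, TrackID}, {Country} is not a superkey ({Country}⁺ restricted to this set is {Country, StudioID}), so split on Country → StudioID into {Country, StudioID} and {ArtistID, Country, Duration, Genre, ReleaseYear, TrackID}.
{Country, StudioID} has no BCNF violation.
{ArtistID, Country, Duration, Genre, ReleaseYear, TrackID} has no BCNF violation.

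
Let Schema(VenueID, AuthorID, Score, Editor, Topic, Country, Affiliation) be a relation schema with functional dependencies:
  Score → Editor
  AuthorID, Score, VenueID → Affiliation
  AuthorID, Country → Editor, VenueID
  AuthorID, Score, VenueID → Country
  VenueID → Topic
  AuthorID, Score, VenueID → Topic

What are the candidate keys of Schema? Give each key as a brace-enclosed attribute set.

{AuthorID, Country, Score}, {AuthorID, Score, VenueID}

Attributes never on any right-hand side: {AuthorID, Score} — every candidate key must contain all of them.
Closure of {AuthorID, Country, Score} is {Affiliation, AuthorID, Country, Editor, Score, Topic, VenueID}, the whole schema; {AuthorID, Country, Score} is a candidate key.
Closure of {AuthorID, Score, VenueID} is {Affiliation, AuthorID, Country, Editor, Score, Topic, VenueID}, the whole schema; {AuthorID, Score, VenueID} is a candidate key.
No proper subset of any of these is a key, and no other minimal superkey exists.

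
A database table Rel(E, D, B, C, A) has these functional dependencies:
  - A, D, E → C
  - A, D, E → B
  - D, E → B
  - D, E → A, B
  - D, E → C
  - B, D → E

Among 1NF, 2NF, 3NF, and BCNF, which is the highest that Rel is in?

Candidate keys: {B, D}, {D, E}. Prime attributes: {B, D, E}.
Each dependency's left side is a superkey — BCNF holds.

BCNF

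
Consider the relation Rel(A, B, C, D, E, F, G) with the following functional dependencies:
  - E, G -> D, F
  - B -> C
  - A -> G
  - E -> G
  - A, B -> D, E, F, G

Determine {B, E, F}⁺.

Start with {B, E, F}.
B -> C applies; add {C} → now {B, C, E, F}.
E -> G applies; add {G} → now {B, C, E, F, G}.
E, G -> D, F applies; add {D} → now {B, C, D, E, F, G}.
No further FD applies.

{B, C, D, E, F, G}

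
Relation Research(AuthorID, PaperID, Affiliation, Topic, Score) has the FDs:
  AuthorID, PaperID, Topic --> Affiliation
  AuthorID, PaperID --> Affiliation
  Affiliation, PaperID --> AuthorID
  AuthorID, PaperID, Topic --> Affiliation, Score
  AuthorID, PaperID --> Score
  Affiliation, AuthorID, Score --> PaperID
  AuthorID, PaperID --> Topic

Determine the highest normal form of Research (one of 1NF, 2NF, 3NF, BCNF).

Candidate keys: {Affiliation, AuthorID, Score}, {Affiliation, PaperID}, {AuthorID, PaperID}. Prime attributes: {Affiliation, AuthorID, PaperID, Score}.
The left-hand side of every FD is a superkey, so BCNF is satisfied.

BCNF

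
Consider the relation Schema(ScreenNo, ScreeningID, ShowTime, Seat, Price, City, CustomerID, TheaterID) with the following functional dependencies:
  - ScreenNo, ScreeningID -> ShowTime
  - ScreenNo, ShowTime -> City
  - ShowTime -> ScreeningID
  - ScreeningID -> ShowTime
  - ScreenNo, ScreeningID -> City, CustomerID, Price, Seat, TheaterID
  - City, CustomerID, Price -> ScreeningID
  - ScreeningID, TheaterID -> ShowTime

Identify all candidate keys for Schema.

{City, CustomerID, Price, ScreenNo}, {ScreenNo, ScreeningID}, {ScreenNo, ShowTime}

Attributes never on any right-hand side: {ScreenNo} — every candidate key must contain it.
Closure of {ScreenNo, ScreeningID} is {City, CustomerID, Price, ScreenNo, ScreeningID, Seat, ShowTime, TheaterID}, the whole schema; {ScreenNo, ScreeningID} is a candidate key.
Closure of {ScreenNo, ShowTime} is {City, CustomerID, Price, ScreenNo, ScreeningID, Seat, ShowTime, TheaterID}, the whole schema; {ScreenNo, ShowTime} is a candidate key.
Closure of {City, CustomerID, Price, ScreenNo} is {City, CustomerID, Price, ScreenNo, ScreeningID, Seat, ShowTime, TheaterID}, the whole schema; {City, CustomerID, Price, ScreenNo} is a candidate key.
No proper subset of any of these is a key, and no other minimal superkey exists.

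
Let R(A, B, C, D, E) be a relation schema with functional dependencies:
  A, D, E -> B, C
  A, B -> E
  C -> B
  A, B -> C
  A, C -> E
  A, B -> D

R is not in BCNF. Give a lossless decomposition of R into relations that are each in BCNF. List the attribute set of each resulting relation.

Candidate keys of the original relation: {A, B}, {A, C}, {A, D, E}.
Within {A, B, C, D, E}: {C}⁺ ∩ {A, B, C, D, E} = {B, C}, not the whole set, so C -> B violates BCNF; decompose into {B, C} and {A, C, D, E}.
{B, C} is in BCNF.
{A, C, D, E} is in BCNF.

{A, C, D, E}; {B, C}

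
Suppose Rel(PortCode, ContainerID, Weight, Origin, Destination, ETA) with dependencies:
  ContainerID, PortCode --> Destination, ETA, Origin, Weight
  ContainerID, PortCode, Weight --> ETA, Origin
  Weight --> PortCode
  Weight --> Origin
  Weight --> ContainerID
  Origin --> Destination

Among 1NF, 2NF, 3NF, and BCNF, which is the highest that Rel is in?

2NF

Candidate keys: {ContainerID, PortCode}, {Weight}. Prime attributes: {ContainerID, PortCode, Weight}.
Origin --> Destination breaks BCNF: {Origin}⁺ = {Destination, Origin}, so {Origin} is not a superkey.
Origin --> Destination determines the non-prime attribute {Destination} from a non-superkey — 3NF is violated.
No proper subset of a key has a non-prime attribute in its closure, so there is no partial dependency; 2NF holds.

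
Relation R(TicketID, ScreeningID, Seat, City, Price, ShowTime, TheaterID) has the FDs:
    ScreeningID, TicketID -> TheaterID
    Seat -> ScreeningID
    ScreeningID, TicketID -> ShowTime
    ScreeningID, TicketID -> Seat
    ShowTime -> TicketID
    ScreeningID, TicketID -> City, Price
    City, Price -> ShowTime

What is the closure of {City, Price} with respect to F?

{City, Price, ShowTime, TicketID}

Start with {City, Price}.
City, Price -> ShowTime applies; add {ShowTime} → now {City, Price, ShowTime}.
ShowTime -> TicketID applies; add {TicketID} → now {City, Price, ShowTime, TicketID}.
No further FD applies.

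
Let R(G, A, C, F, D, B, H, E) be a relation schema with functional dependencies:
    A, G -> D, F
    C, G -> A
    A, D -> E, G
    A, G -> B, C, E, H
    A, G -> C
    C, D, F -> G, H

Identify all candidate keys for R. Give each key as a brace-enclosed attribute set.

{A, D} is a candidate key since {A, D}⁺ = {A, B, C, D, E, F, G, H} covers every attribute.
{A, G} is a candidate key since {A, G}⁺ = {A, B, C, D, E, F, G, H} covers every attribute.
{C, G} is a candidate key since {C, G}⁺ = {A, B, C, D, E, F, G, H} covers every attribute.
{C, D, F} is a candidate key since {C, D, F}⁺ = {A, B, C, D, E, F, G, H} covers every attribute.
Any other superkey properly contains one of these, so there are no further candidate keys.

{A, D}, {A, G}, {C, D, F}, {C, G}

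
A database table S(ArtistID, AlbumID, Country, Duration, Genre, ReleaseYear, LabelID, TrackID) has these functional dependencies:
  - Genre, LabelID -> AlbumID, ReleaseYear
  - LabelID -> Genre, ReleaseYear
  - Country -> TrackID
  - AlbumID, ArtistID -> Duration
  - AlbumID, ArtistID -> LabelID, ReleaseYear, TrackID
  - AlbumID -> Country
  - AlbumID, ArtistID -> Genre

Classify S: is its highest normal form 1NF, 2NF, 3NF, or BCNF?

1NF

Candidate keys: {AlbumID, ArtistID}, {ArtistID, LabelID}. Prime attributes: {AlbumID, ArtistID, LabelID}.
Genre, LabelID -> AlbumID, ReleaseYear: {Genre, LabelID}⁺ = {AlbumID, Country, Genre, LabelID, ReleaseYear, TrackID}, which is not all of the attributes, so the left side is not a superkey — BCNF is violated.
Genre, LabelID -> AlbumID, ReleaseYear determines the non-prime attribute {ReleaseYear} from a non-superkey — 3NF is violated.
Since {AlbumID} ⊂ {AlbumID, ArtistID} and {AlbumID}⁺ ⊇ {Country, TrackID} with {Country, TrackID} non-prime, there is a partial dependency; 2NF fails.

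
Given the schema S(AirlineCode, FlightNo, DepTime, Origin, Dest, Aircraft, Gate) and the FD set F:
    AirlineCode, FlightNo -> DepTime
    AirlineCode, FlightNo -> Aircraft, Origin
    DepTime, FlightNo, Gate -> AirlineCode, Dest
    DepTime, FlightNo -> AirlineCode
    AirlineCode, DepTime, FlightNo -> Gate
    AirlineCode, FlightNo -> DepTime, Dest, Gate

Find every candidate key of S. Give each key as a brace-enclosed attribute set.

{AirlineCode, FlightNo}, {DepTime, FlightNo}

No FD produces {FlightNo}, so it must be in every candidate key.
{AirlineCode, FlightNo} is a candidate key since {AirlineCode, FlightNo}⁺ = {Aircraft, AirlineCode, DepTime, Dest, FlightNo, Gate, Origin} covers every attribute.
{DepTime, FlightNo} is a candidate key since {DepTime, FlightNo}⁺ = {Aircraft, AirlineCode, DepTime, Dest, FlightNo, Gate, Origin} covers every attribute.
These are minimal and exhaustive — every other superkey contains one of them.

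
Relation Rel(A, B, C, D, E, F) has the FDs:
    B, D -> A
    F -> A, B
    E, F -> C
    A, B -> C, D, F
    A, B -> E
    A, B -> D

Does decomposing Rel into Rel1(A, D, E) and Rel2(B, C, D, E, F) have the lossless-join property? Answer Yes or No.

No

Rel1 ∩ Rel2 = {D, E}; its closure under F is {D, E}.
Rel1 ⊄ {D, E} and Rel2 ⊄ {D, E}, so the split is lossy.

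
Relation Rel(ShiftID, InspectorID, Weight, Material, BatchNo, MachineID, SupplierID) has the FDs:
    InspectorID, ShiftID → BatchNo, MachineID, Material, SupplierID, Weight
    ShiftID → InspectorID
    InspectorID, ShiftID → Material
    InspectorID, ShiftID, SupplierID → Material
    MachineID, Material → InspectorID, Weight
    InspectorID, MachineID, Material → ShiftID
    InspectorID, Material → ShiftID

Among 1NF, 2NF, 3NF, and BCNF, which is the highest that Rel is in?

Candidate keys: {InspectorID, Material}, {MachineID, Material}, {ShiftID}. Prime attributes: {InspectorID, MachineID, Material, ShiftID}.
The left-hand side of every FD is a superkey, so BCNF is satisfied.

BCNF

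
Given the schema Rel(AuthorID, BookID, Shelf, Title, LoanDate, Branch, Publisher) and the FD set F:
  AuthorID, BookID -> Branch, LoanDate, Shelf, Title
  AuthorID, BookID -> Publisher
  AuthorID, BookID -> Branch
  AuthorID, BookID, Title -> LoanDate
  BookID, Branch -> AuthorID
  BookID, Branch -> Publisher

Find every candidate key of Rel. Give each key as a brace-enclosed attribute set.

Attributes never on any right-hand side: {BookID} — every candidate key must contain it.
Closure of {AuthorID, BookID} is {AuthorID, BookID, Branch, LoanDate, Publisher, Shelf, Title}, the whole schema; {AuthorID, BookID} is a candidate key.
Closure of {BookID, Branch} is {AuthorID, BookID, Branch, LoanDate, Publisher, Shelf, Title}, the whole schema; {BookID, Branch} is a candidate key.
Any other superkey properly contains one of these, so there are no further candidate keys.

{AuthorID, BookID}, {BookID, Branch}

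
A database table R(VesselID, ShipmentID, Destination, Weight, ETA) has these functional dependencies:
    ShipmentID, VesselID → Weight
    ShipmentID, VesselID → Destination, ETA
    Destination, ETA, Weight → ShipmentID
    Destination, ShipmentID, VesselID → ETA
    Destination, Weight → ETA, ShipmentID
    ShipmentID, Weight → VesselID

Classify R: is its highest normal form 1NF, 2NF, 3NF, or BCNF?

Candidate keys: {Destination, Weight}, {ShipmentID, VesselID}, {ShipmentID, Weight}. Prime attributes: {Destination, ShipmentID, VesselID, Weight}.
Each dependency's left side is a superkey — BCNF holds.

BCNF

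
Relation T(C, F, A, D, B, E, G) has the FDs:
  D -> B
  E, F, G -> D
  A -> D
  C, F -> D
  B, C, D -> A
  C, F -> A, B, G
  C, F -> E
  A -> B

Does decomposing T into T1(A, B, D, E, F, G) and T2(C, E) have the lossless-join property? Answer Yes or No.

No

The shared attributes are {E} and {E}⁺ = {E}.
The closure covers neither T1 nor T2 entirely; the join is not lossless.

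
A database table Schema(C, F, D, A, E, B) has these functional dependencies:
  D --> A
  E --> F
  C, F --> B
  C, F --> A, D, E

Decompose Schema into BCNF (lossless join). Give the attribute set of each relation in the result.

{A, D}; {B, C, D, E}; {E, F}

Candidate keys of the original relation: {C, E}, {C, F}.
In {A, B, C, D, E, F}, {D} is not a superkey ({D}⁺ restricted to this set is {A, D}), so split on D --> A into {A, D} and {B, C, D, E, F}.
{A, D}: every determinant is a superkey — BCNF.
In {B, C, D, E, F}, {E} is not a superkey ({E}⁺ restricted to this set is {E, F}), so split on E --> F into {E, F} and {B, C, D, E}.
{E, F}: every determinant is a superkey — BCNF.
{B, C, D, E}: every determinant is a superkey — BCNF.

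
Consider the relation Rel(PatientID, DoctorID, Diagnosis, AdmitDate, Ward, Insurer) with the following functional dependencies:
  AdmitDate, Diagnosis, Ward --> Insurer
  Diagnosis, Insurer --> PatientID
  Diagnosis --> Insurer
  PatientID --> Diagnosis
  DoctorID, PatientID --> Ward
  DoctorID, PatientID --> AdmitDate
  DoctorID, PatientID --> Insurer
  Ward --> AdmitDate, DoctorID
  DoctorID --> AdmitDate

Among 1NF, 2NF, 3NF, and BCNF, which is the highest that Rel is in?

1NF

Candidate keys: {Diagnosis, DoctorID}, {Diagnosis, Ward}, {DoctorID, PatientID}, {PatientID, Ward}. Prime attributes: {Diagnosis, DoctorID, PatientID, Ward}.
Diagnosis, Insurer --> PatientID breaks BCNF: {Diagnosis, Insurer}⁺ = {Diagnosis, Insurer, PatientID}, so {Diagnosis, Insurer} is not a superkey.
Because {Insurer} is non-prime and the left side of Diagnosis --> Insurer is not a superkey, the relation is not in 3NF.
Since {Diagnosis} ⊂ {Diagnosis, DoctorID} and {Diagnosis}⁺ ⊇ {Insurer} with {Insurer} non-prime, there is a partial dependency; 2NF fails.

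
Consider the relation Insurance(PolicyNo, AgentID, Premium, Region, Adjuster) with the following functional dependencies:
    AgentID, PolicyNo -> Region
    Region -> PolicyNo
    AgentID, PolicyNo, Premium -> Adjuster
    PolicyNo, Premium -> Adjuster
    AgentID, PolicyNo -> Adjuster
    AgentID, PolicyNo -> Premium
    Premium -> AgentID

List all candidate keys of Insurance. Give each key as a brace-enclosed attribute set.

{AgentID, PolicyNo}, {AgentID, Region}, {PolicyNo, Premium}, {Premium, Region}

{AgentID, PolicyNo}⁺ = {Adjuster, AgentID, PolicyNo, Premium, Region} — all of the relation — so {AgentID, PolicyNo} is a candidate key.
{AgentID, Region}⁺ = {Adjuster, AgentID, PolicyNo, Premium, Region} — all of the relation — so {AgentID, Region} is a candidate key.
{PolicyNo, Premium}⁺ = {Adjuster, AgentID, PolicyNo, Premium, Region} — all of the relation — so {PolicyNo, Premium} is a candidate key.
{Premium, Region}⁺ = {Adjuster, AgentID, PolicyNo, Premium, Region} — all of the relation — so {Premium, Region} is a candidate key.
Any other superkey properly contains one of these, so there are no further candidate keys.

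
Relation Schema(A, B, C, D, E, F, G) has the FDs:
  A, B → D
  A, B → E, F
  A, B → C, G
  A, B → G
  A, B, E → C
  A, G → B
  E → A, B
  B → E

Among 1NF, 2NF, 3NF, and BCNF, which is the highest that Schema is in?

BCNF

Candidate keys: {A, G}, {B}, {E}. Prime attributes: {A, B, E, G}.
Each dependency's left side is a superkey — BCNF holds.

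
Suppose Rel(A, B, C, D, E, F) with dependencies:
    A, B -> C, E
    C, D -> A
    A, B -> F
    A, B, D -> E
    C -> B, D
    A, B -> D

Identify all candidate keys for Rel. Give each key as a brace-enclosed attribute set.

{C}⁺ = {A, B, C, D, E, F}, which is every attribute, so {C} is a candidate key.
{A, B}⁺ = {A, B, C, D, E, F}, which is every attribute, so {A, B} is a candidate key.
No proper subset of any of these is a key, and no other minimal superkey exists.

{A, B}, {C}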